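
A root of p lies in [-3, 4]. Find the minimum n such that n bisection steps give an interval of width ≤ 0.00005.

18

Width after n steps is 7/2^n. Need 2^n ≥ 7/0.00005 = 140000.
2^17 = 131072 < 140000 ≤ 2^18 = 262144, so n = 18.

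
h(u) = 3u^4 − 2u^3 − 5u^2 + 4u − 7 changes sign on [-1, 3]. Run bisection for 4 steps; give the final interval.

m = 1, h(m) = -7 (−); new bracket [1, 3]
m = 2, h(m) = 13 (+); new bracket [1, 2]
m = 1.5, h(m) = -3.8125 (−); new bracket [1.5, 2]
m = 1.75, h(m) = 2.1055 (+); new bracket [1.5, 1.75]

[1.5, 1.75]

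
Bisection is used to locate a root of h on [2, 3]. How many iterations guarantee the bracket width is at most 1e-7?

24

Width after n steps is 1/2^n. Need 2^n ≥ 1/1e-7 = 10000000.
2^23 = 8388608 < 10000000 ≤ 2^24 = 16777216, so n = 24.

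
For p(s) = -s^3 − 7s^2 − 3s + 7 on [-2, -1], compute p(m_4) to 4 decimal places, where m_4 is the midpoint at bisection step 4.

p(-1.5) = -0.875 < 0, so the root lies in [-1.5, -1]
p(-1.25) = 1.765625 > 0, so the root lies in [-1.5, -1.25]
p(-1.375) = 0.490234 > 0, so the root lies in [-1.5, -1.375]
p(-1.4375) = -0.1819 < 0, so the root lies in [-1.4375, -1.375]

-0.1819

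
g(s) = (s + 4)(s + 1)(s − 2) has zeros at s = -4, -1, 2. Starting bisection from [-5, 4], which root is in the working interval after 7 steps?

m = -0.5, g(m) = -4.375 (−); new bracket [-0.5, 4]
m = 1.75, g(m) = -3.953125 (−); new bracket [1.75, 4]
m = 2.875, g(m) = 23.310547 (+); new bracket [1.75, 2.875]
m = 2.3125, g(m) = 6.5344 (+); new bracket [1.75, 2.3125]
m = 2.03125, g(m) = 0.5713 (+); new bracket [1.75, 2.03125]
m = 1.890625, g(m) = -1.8624 (−); new bracket [1.890625, 2.03125]
m = 1.9609375, g(m) = -0.6895 (−); new bracket [1.9609375, 2.03125]

2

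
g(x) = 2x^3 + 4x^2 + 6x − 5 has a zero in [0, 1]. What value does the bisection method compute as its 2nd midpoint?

x = 0.5 gives g = -0.75, negative; keep [0.5, 1]
x = 0.75 gives g = 2.59375, positive; keep [0.5, 0.75]

0.75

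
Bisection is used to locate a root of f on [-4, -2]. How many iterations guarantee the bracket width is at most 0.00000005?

26

Width after n steps is 2/2^n. Need 2^n ≥ 2/0.00000005 = 40000000.
2^25 = 33554432 < 40000000 ≤ 2^26 = 67108864, so n = 26.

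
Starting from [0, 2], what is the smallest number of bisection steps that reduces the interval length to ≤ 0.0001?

Width after n steps is 2/2^n. Need 2^n ≥ 2/0.0001 = 20000.
2^14 = 16384 < 20000 ≤ 2^15 = 32768, so n = 15.

15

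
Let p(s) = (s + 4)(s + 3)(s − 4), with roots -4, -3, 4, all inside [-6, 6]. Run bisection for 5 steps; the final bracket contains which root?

m = 0, p(m) = -48 (−); new bracket [0, 6]
m = 3, p(m) = -42 (−); new bracket [3, 6]
m = 4.5, p(m) = 31.875 (+); new bracket [3, 4.5]
m = 3.75, p(m) = -13.0781 (−); new bracket [3.75, 4.5]
m = 4.125, p(m) = 7.2363 (+); new bracket [3.75, 4.125]

4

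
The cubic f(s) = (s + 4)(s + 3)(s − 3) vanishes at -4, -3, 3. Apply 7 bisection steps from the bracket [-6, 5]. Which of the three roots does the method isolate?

3

f(-0.5) = -30.625 < 0, so the root lies in [-0.5, 5]
f(2.25) = -24.609375 < 0, so the root lies in [2.25, 5]
f(3.625) = 31.572266 > 0, so the root lies in [2.25, 3.625]
f(2.9375) = -2.5745 < 0, so the root lies in [2.9375, 3.625]
f(3.28125) = 12.8631 > 0, so the root lies in [2.9375, 3.28125]
f(3.109375) = 4.7506 > 0, so the root lies in [2.9375, 3.109375]
f(3.0234375) = 0.9915 > 0, so the root lies in [2.9375, 3.0234375]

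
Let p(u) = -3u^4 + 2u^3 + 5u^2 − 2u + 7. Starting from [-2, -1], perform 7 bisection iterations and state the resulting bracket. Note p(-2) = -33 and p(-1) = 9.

midpoint -1.5: p = -0.6875 < 0 → [-1.5, -1]
midpoint -1.25: p = 6.082031 > 0 → [-1.5, -1.25]
midpoint -1.375: p = 3.280518 > 0 → [-1.5, -1.375]
midpoint -1.4375: p = 1.456 > 0 → [-1.5, -1.4375]
midpoint -1.46875: p = 0.4259 > 0 → [-1.5, -1.46875]
midpoint -1.484375: p = -0.1202 < 0 → [-1.484375, -1.46875]
midpoint -1.4765625: p = 0.1555 > 0 → [-1.484375, -1.4765625]

[-1.484375, -1.4765625]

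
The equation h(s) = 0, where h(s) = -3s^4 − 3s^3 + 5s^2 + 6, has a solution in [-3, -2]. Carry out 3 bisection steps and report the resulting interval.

s = -2.5 gives h = -33.0625, negative; keep [-2.5, -2]
s = -2.25 gives h = -11.402344, negative; keep [-2.25, -2]
s = -2.125 gives h = -3.807373, negative; keep [-2.125, -2]

[-2.125, -2]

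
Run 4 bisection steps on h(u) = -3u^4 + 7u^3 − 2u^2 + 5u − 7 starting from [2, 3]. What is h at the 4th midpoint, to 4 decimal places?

h(2.5) = -14.8125 < 0, so the root lies in [2, 2.5]
h(2.25) = -3.027344 < 0, so the root lies in [2, 2.25]
h(2.125) = 0.591064 > 0, so the root lies in [2.125, 2.25]
h(2.1875) = -1.0533 < 0, so the root lies in [2.125, 2.1875]

-1.0533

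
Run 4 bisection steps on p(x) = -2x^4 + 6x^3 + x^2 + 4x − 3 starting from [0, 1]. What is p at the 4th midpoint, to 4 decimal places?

0.4341

m = 0.5, p(m) = -0.125 (−); new bracket [0.5, 1]
m = 0.75, p(m) = 2.460938 (+); new bracket [0.5, 0.75]
m = 0.625, p(m) = 1.050293 (+); new bracket [0.5, 0.625]
m = 0.5625, p(m) = 0.4341 (+); new bracket [0.5, 0.5625]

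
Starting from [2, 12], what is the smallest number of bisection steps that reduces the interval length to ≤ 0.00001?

Width after n steps is 10/2^n. Need 2^n ≥ 10/0.00001 = 1000000.
2^19 = 524288 < 1000000 ≤ 2^20 = 1048576, so n = 20.

20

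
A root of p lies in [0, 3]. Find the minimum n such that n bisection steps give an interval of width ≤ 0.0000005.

23

Width after n steps is 3/2^n. Need 2^n ≥ 3/0.0000005 = 6000000.
2^22 = 4194304 < 6000000 ≤ 2^23 = 8388608, so n = 23.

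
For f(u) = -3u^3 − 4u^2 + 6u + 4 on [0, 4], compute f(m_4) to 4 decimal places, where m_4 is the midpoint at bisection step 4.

midpoint 2: f = -24 < 0 → [0, 2]
midpoint 1: f = 3 > 0 → [1, 2]
midpoint 1.5: f = -6.125 < 0 → [1, 1.5]
midpoint 1.25: f = -0.6094 < 0 → [1, 1.25]

-0.6094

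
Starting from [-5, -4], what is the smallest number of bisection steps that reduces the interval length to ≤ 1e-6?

20

Width after n steps is 1/2^n. Need 2^n ≥ 1/1e-6 = 1000000.
2^19 = 524288 < 1000000 ≤ 2^20 = 1048576, so n = 20.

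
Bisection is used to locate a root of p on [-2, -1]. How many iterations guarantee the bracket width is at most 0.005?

8

Width after n steps is 1/2^n. Need 2^n ≥ 1/0.005 = 200.
2^7 = 128 < 200 ≤ 2^8 = 256, so n = 8.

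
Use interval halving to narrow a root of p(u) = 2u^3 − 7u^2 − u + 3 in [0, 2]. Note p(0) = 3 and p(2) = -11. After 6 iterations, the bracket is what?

midpoint 1: p = -3 < 0 → [0, 1]
midpoint 0.5: p = 1 > 0 → [0.5, 1]
midpoint 0.75: p = -0.84375 < 0 → [0.5, 0.75]
midpoint 0.625: p = 0.1289 > 0 → [0.625, 0.75]
midpoint 0.6875: p = -0.3462 < 0 → [0.625, 0.6875]
midpoint 0.65625: p = -0.1057 < 0 → [0.625, 0.65625]

[0.625, 0.65625]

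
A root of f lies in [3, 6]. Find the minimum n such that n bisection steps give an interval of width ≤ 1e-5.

Width after n steps is 3/2^n. Need 2^n ≥ 3/1e-5 = 300000.
2^18 = 262144 < 300000 ≤ 2^19 = 524288, so n = 19.

19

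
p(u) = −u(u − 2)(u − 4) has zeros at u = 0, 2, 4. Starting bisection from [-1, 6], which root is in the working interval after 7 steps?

4

u = 2.5 gives p = 1.875, positive; keep [2.5, 6]
u = 4.25 gives p = -2.390625, negative; keep [2.5, 4.25]
u = 3.375 gives p = 2.900391, positive; keep [3.375, 4.25]
u = 3.8125 gives p = 1.2957, positive; keep [3.8125, 4.25]
u = 4.03125 gives p = -0.2559, negative; keep [3.8125, 4.03125]
u = 3.921875 gives p = 0.5889, positive; keep [3.921875, 4.03125]
u = 3.9765625 gives p = 0.1842, positive; keep [3.9765625, 4.03125]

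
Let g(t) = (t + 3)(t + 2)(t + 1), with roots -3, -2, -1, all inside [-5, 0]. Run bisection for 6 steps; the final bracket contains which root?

g(-2.5) = 0.375 > 0, so the root lies in [-5, -2.5]
g(-3.75) = -3.609375 < 0, so the root lies in [-3.75, -2.5]
g(-3.125) = -0.298828 < 0, so the root lies in [-3.125, -2.5]
g(-2.8125) = 0.2761 > 0, so the root lies in [-3.125, -2.8125]
g(-2.96875) = 0.0596 > 0, so the root lies in [-3.125, -2.96875]
g(-3.046875) = -0.1004 < 0, so the root lies in [-3.046875, -2.96875]

-3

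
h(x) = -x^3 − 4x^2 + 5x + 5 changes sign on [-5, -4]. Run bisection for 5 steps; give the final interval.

h(-4.5) = -7.375 < 0, so the root lies in [-5, -4.5]
h(-4.75) = -1.828125 < 0, so the root lies in [-5, -4.75]
h(-4.875) = 1.419922 > 0, so the root lies in [-4.875, -4.75]
h(-4.8125) = -0.2449 < 0, so the root lies in [-4.875, -4.8125]
h(-4.84375) = 0.5772 > 0, so the root lies in [-4.84375, -4.8125]

[-4.84375, -4.8125]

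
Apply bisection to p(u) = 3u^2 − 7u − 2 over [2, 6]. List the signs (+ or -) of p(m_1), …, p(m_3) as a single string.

++-

p(4) = 18 > 0, so the root lies in [2, 4]
p(3) = 4 > 0, so the root lies in [2, 3]
p(2.5) = -0.75 < 0, so the root lies in [2.5, 3]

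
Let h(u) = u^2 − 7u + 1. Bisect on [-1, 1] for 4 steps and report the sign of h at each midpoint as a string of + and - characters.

+--+

h(0) = 1 > 0, so the root lies in [0, 1]
h(0.5) = -2.25 < 0, so the root lies in [0, 0.5]
h(0.25) = -0.6875 < 0, so the root lies in [0, 0.25]
h(0.125) = 0.1406 > 0, so the root lies in [0.125, 0.25]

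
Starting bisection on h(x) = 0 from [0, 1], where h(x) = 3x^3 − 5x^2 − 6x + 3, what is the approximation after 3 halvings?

m = 0.5, h(m) = -0.875 (−); new bracket [0, 0.5]
m = 0.25, h(m) = 1.234375 (+); new bracket [0.25, 0.5]
m = 0.375, h(m) = 0.205078 (+); new bracket [0.375, 0.5]

0.375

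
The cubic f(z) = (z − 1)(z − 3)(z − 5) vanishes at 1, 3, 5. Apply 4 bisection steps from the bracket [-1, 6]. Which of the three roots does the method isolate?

1

f(2.5) = 1.875 > 0, so the root lies in [-1, 2.5]
f(0.75) = -2.390625 < 0, so the root lies in [0.75, 2.5]
f(1.625) = 2.900391 > 0, so the root lies in [0.75, 1.625]
f(1.1875) = 1.2957 > 0, so the root lies in [0.75, 1.1875]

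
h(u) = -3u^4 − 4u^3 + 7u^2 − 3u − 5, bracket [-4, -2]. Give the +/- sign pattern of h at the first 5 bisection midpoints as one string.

--+-+

h(-3) = -68 < 0, so the root lies in [-3, -2]
h(-2.5) = -8.4375 < 0, so the root lies in [-2.5, -2]
h(-2.25) = 5.863281 > 0, so the root lies in [-2.5, -2.25]
h(-2.375) = -0.2546 < 0, so the root lies in [-2.375, -2.25]
h(-2.3125) = 3.0446 > 0, so the root lies in [-2.375, -2.3125]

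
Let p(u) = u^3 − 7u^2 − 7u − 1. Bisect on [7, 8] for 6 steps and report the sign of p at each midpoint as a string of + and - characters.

---++-

midpoint 7.5: p = -25.375 < 0 → [7.5, 8]
midpoint 7.75: p = -10.203125 < 0 → [7.75, 8]
midpoint 7.875: p = -1.861328 < 0 → [7.875, 8]
midpoint 7.9375: p = 2.5037 > 0 → [7.875, 7.9375]
midpoint 7.90625: p = 0.3048 > 0 → [7.875, 7.90625]
midpoint 7.890625: p = -0.7823 < 0 → [7.890625, 7.90625]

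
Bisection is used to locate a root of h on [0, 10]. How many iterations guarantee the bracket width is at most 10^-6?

24

Width after n steps is 10/2^n. Need 2^n ≥ 10/10^-6 = 10000000.
2^23 = 8388608 < 10000000 ≤ 2^24 = 16777216, so n = 24.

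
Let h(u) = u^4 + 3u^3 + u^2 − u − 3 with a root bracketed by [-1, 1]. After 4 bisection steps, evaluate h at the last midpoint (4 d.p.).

midpoint 0: h = -3 < 0 → [0, 1]
midpoint 0.5: h = -2.8125 < 0 → [0.5, 1]
midpoint 0.75: h = -1.605469 < 0 → [0.75, 1]
midpoint 0.875: h = -0.5134 < 0 → [0.875, 1]

-0.5134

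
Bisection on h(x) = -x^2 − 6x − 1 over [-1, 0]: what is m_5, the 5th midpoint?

m = -0.5, h(m) = 1.75 (+); new bracket [-0.5, 0]
m = -0.25, h(m) = 0.4375 (+); new bracket [-0.25, 0]
m = -0.125, h(m) = -0.265625 (−); new bracket [-0.25, -0.125]
m = -0.1875, h(m) = 0.0898 (+); new bracket [-0.1875, -0.125]
m = -0.15625, h(m) = -0.0869 (−); new bracket [-0.1875, -0.15625]

-0.15625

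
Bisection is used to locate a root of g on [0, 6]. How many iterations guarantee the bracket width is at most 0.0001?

16

Width after n steps is 6/2^n. Need 2^n ≥ 6/0.0001 = 60000.
2^15 = 32768 < 60000 ≤ 2^16 = 65536, so n = 16.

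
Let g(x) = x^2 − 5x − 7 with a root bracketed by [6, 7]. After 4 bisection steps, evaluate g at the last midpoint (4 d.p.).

g(6.5) = 2.75 > 0, so the root lies in [6, 6.5]
g(6.25) = 0.8125 > 0, so the root lies in [6, 6.25]
g(6.125) = -0.109375 < 0, so the root lies in [6.125, 6.25]
g(6.1875) = 0.3477 > 0, so the root lies in [6.125, 6.1875]

0.3477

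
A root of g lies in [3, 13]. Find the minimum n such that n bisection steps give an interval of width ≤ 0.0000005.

25

Width after n steps is 10/2^n. Need 2^n ≥ 10/0.0000005 = 20000000.
2^24 = 16777216 < 20000000 ≤ 2^25 = 33554432, so n = 25.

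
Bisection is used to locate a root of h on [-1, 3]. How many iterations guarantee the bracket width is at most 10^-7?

26

Width after n steps is 4/2^n. Need 2^n ≥ 4/10^-7 = 40000000.
2^25 = 33554432 < 40000000 ≤ 2^26 = 67108864, so n = 26.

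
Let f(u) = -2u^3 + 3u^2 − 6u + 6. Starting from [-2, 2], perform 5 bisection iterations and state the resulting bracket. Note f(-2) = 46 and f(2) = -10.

[1.125, 1.25]

m = 0, f(m) = 6 (+); new bracket [0, 2]
m = 1, f(m) = 1 (+); new bracket [1, 2]
m = 1.5, f(m) = -3 (−); new bracket [1, 1.5]
m = 1.25, f(m) = -0.7188 (−); new bracket [1, 1.25]
m = 1.125, f(m) = 0.1992 (+); new bracket [1.125, 1.25]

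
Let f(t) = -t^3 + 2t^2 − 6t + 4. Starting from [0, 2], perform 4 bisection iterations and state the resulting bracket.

[0.75, 0.875]

f(1) = -1 < 0, so the root lies in [0, 1]
f(0.5) = 1.375 > 0, so the root lies in [0.5, 1]
f(0.75) = 0.203125 > 0, so the root lies in [0.75, 1]
f(0.875) = -0.3887 < 0, so the root lies in [0.75, 0.875]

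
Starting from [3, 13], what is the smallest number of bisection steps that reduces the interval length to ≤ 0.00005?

Width after n steps is 10/2^n. Need 2^n ≥ 10/0.00005 = 200000.
2^17 = 131072 < 200000 ≤ 2^18 = 262144, so n = 18.

18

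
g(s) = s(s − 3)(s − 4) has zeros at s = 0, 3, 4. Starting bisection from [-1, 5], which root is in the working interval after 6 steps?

0

g(2) = 4 > 0, so the root lies in [-1, 2]
g(0.5) = 4.375 > 0, so the root lies in [-1, 0.5]
g(-0.25) = -3.453125 < 0, so the root lies in [-0.25, 0.5]
g(0.125) = 1.3926 > 0, so the root lies in [-0.25, 0.125]
g(-0.0625) = -0.7776 < 0, so the root lies in [-0.0625, 0.125]
g(0.03125) = 0.3682 > 0, so the root lies in [-0.0625, 0.03125]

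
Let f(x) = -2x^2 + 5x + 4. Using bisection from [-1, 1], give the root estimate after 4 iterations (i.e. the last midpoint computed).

m = 0, f(m) = 4 (+); new bracket [-1, 0]
m = -0.5, f(m) = 1 (+); new bracket [-1, -0.5]
m = -0.75, f(m) = -0.875 (−); new bracket [-0.75, -0.5]
m = -0.625, f(m) = 0.0938 (+); new bracket [-0.75, -0.625]

-0.625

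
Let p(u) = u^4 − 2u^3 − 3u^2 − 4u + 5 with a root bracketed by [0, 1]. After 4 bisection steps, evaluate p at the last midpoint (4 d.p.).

0.4055

u = 0.5 gives p = 2.0625, positive; keep [0.5, 1]
u = 0.75 gives p = -0.214844, negative; keep [0.5, 0.75]
u = 0.625 gives p = 0.992432, positive; keep [0.625, 0.75]
u = 0.6875 gives p = 0.4055, positive; keep [0.6875, 0.75]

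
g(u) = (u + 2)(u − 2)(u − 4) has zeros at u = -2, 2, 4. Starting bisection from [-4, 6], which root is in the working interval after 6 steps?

midpoint 1: g = 9 > 0 → [-4, 1]
midpoint -1.5: g = 9.625 > 0 → [-4, -1.5]
midpoint -2.75: g = -24.046875 < 0 → [-2.75, -1.5]
midpoint -2.125: g = -3.1582 < 0 → [-2.125, -1.5]
midpoint -1.8125: g = 4.155 > 0 → [-2.125, -1.8125]
midpoint -1.96875: g = 0.7403 > 0 → [-2.125, -1.96875]

-2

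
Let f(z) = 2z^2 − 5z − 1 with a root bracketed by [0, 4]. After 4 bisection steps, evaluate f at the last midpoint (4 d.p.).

0.3750

z = 2 gives f = -3, negative; keep [2, 4]
z = 3 gives f = 2, positive; keep [2, 3]
z = 2.5 gives f = -1, negative; keep [2.5, 3]
z = 2.75 gives f = 0.375, positive; keep [2.5, 2.75]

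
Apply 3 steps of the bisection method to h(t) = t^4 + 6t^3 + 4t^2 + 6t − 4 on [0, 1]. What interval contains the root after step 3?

[0.375, 0.5]

t = 0.5 gives h = 0.8125, positive; keep [0, 0.5]
t = 0.25 gives h = -2.152344, negative; keep [0.25, 0.5]
t = 0.375 gives h = -0.851318, negative; keep [0.375, 0.5]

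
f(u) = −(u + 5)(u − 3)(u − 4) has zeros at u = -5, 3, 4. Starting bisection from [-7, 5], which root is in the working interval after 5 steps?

f(-1) = -80 < 0, so the root lies in [-7, -1]
f(-4) = -56 < 0, so the root lies in [-7, -4]
f(-5.5) = 40.375 > 0, so the root lies in [-5.5, -4]
f(-4.75) = -16.9531 < 0, so the root lies in [-5.5, -4.75]
f(-5.125) = 9.2676 > 0, so the root lies in [-5.125, -4.75]

-5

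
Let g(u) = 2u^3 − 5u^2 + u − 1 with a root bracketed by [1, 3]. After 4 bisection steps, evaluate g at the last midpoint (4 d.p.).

midpoint 2: g = -3 < 0 → [2, 3]
midpoint 2.5: g = 1.5 > 0 → [2, 2.5]
midpoint 2.25: g = -1.28125 < 0 → [2.25, 2.5]
midpoint 2.375: g = -0.0352 < 0 → [2.375, 2.5]

-0.0352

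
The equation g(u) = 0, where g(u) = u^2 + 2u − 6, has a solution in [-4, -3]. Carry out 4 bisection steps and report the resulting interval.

[-3.6875, -3.625]

m = -3.5, g(m) = -0.75 (−); new bracket [-4, -3.5]
m = -3.75, g(m) = 0.5625 (+); new bracket [-3.75, -3.5]
m = -3.625, g(m) = -0.109375 (−); new bracket [-3.75, -3.625]
m = -3.6875, g(m) = 0.2227 (+); new bracket [-3.6875, -3.625]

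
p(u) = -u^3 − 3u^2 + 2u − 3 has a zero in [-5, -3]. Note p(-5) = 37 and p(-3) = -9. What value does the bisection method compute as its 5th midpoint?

p(-4) = 5 > 0, so the root lies in [-4, -3]
p(-3.5) = -3.875 < 0, so the root lies in [-4, -3.5]
p(-3.75) = 0.046875 > 0, so the root lies in [-3.75, -3.5]
p(-3.625) = -2.0371 < 0, so the root lies in [-3.75, -3.625]
p(-3.6875) = -1.0266 < 0, so the root lies in [-3.75, -3.6875]

-3.6875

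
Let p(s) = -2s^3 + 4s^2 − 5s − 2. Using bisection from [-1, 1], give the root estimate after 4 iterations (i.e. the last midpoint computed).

-0.375

midpoint 0: p = -2 < 0 → [-1, 0]
midpoint -0.5: p = 1.75 > 0 → [-0.5, 0]
midpoint -0.25: p = -0.46875 < 0 → [-0.5, -0.25]
midpoint -0.375: p = 0.543 > 0 → [-0.375, -0.25]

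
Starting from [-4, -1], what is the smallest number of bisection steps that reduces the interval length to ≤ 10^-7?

25

Width after n steps is 3/2^n. Need 2^n ≥ 3/10^-7 = 30000000.
2^24 = 16777216 < 30000000 ≤ 2^25 = 33554432, so n = 25.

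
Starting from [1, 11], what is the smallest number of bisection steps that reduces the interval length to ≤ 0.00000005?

Width after n steps is 10/2^n. Need 2^n ≥ 10/0.00000005 = 200000000.
2^27 = 134217728 < 200000000 ≤ 2^28 = 268435456, so n = 28.

28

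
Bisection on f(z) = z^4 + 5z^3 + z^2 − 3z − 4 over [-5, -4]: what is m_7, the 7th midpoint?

f(-4.5) = -15.8125 < 0, so the root lies in [-5, -4.5]
f(-4.75) = 6.019531 > 0, so the root lies in [-4.75, -4.5]
f(-4.625) = -5.83374 < 0, so the root lies in [-4.75, -4.625]
f(-4.6875) = -0.1514 < 0, so the root lies in [-4.75, -4.6875]
f(-4.71875) = 2.8718 > 0, so the root lies in [-4.71875, -4.6875]
f(-4.703125) = 1.3448 > 0, so the root lies in [-4.703125, -4.6875]
f(-4.6953125) = 0.5929 > 0, so the root lies in [-4.6953125, -4.6875]

-4.6953125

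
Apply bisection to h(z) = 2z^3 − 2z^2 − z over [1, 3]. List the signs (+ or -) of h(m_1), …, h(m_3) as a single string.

z = 2 gives h = 6, positive; keep [1, 2]
z = 1.5 gives h = 0.75, positive; keep [1, 1.5]
z = 1.25 gives h = -0.46875, negative; keep [1.25, 1.5]

++-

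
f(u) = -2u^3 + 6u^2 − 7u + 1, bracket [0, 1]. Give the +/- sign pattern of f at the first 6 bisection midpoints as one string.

--+-+-

midpoint 0.5: f = -1.25 < 0 → [0, 0.5]
midpoint 0.25: f = -0.40625 < 0 → [0, 0.25]
midpoint 0.125: f = 0.214844 > 0 → [0.125, 0.25]
midpoint 0.1875: f = -0.1147 < 0 → [0.125, 0.1875]
midpoint 0.15625: f = 0.0451 > 0 → [0.15625, 0.1875]
midpoint 0.171875: f = -0.036 < 0 → [0.15625, 0.171875]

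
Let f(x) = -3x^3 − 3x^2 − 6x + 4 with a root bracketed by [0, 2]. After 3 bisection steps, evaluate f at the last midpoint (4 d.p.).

midpoint 1: f = -8 < 0 → [0, 1]
midpoint 0.5: f = -0.125 < 0 → [0, 0.5]
midpoint 0.25: f = 2.265625 > 0 → [0.25, 0.5]

2.2656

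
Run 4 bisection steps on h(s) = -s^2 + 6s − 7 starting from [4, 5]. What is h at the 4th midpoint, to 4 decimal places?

midpoint 4.5: h = -0.25 < 0 → [4, 4.5]
midpoint 4.25: h = 0.4375 > 0 → [4.25, 4.5]
midpoint 4.375: h = 0.109375 > 0 → [4.375, 4.5]
midpoint 4.4375: h = -0.0664 < 0 → [4.375, 4.4375]

-0.0664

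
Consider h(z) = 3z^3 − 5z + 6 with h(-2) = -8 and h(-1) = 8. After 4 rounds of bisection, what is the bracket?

[-1.75, -1.6875]

m = -1.5, h(m) = 3.375 (+); new bracket [-2, -1.5]
m = -1.75, h(m) = -1.328125 (−); new bracket [-1.75, -1.5]
m = -1.625, h(m) = 1.251953 (+); new bracket [-1.75, -1.625]
m = -1.6875, h(m) = 0.0212 (+); new bracket [-1.75, -1.6875]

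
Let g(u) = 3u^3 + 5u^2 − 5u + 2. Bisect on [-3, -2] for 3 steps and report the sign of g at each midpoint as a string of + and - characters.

-++

m = -2.5, g(m) = -1.125 (−); new bracket [-2.5, -2]
m = -2.25, g(m) = 4.390625 (+); new bracket [-2.5, -2.25]
m = -2.375, g(m) = 1.888672 (+); new bracket [-2.5, -2.375]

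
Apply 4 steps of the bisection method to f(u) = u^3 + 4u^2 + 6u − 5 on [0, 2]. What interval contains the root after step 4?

[0.5, 0.625]

m = 1, f(m) = 6 (+); new bracket [0, 1]
m = 0.5, f(m) = -0.875 (−); new bracket [0.5, 1]
m = 0.75, f(m) = 2.171875 (+); new bracket [0.5, 0.75]
m = 0.625, f(m) = 0.5566 (+); new bracket [0.5, 0.625]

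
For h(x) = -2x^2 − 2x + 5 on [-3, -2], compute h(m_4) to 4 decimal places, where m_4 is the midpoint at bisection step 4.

x = -2.5 gives h = -2.5, negative; keep [-2.5, -2]
x = -2.25 gives h = -0.625, negative; keep [-2.25, -2]
x = -2.125 gives h = 0.21875, positive; keep [-2.25, -2.125]
x = -2.1875 gives h = -0.1953, negative; keep [-2.1875, -2.125]

-0.1953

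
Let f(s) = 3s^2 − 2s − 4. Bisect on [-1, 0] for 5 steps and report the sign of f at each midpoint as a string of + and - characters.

--+--

midpoint -0.5: f = -2.25 < 0 → [-1, -0.5]
midpoint -0.75: f = -0.8125 < 0 → [-1, -0.75]
midpoint -0.875: f = 0.046875 > 0 → [-0.875, -0.75]
midpoint -0.8125: f = -0.3945 < 0 → [-0.875, -0.8125]
midpoint -0.84375: f = -0.1768 < 0 → [-0.875, -0.84375]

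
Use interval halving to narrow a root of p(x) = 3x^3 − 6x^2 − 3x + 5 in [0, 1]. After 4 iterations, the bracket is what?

midpoint 0.5: p = 2.375 > 0 → [0.5, 1]
midpoint 0.75: p = 0.640625 > 0 → [0.75, 1]
midpoint 0.875: p = -0.208984 < 0 → [0.75, 0.875]
midpoint 0.8125: p = 0.2107 > 0 → [0.8125, 0.875]

[0.8125, 0.875]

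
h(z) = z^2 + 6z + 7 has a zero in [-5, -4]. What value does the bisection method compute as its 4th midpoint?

midpoint -4.5: h = 0.25 > 0 → [-4.5, -4]
midpoint -4.25: h = -0.4375 < 0 → [-4.5, -4.25]
midpoint -4.375: h = -0.109375 < 0 → [-4.5, -4.375]
midpoint -4.4375: h = 0.0664 > 0 → [-4.4375, -4.375]

-4.4375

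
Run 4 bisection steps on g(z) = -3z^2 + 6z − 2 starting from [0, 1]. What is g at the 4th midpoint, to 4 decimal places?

midpoint 0.5: g = 0.25 > 0 → [0, 0.5]
midpoint 0.25: g = -0.6875 < 0 → [0.25, 0.5]
midpoint 0.375: g = -0.171875 < 0 → [0.375, 0.5]
midpoint 0.4375: g = 0.0508 > 0 → [0.375, 0.4375]

0.0508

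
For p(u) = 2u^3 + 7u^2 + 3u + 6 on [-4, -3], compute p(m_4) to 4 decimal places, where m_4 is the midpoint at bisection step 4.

0.1772

p(-3.5) = -4.5 < 0, so the root lies in [-3.5, -3]
p(-3.25) = 1.53125 > 0, so the root lies in [-3.5, -3.25]
p(-3.375) = -1.277344 < 0, so the root lies in [-3.375, -3.25]
p(-3.3125) = 0.1772 > 0, so the root lies in [-3.375, -3.3125]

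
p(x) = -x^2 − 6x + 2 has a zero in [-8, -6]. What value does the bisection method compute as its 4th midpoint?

-6.375

m = -7, p(m) = -5 (−); new bracket [-7, -6]
m = -6.5, p(m) = -1.25 (−); new bracket [-6.5, -6]
m = -6.25, p(m) = 0.4375 (+); new bracket [-6.5, -6.25]
m = -6.375, p(m) = -0.3906 (−); new bracket [-6.375, -6.25]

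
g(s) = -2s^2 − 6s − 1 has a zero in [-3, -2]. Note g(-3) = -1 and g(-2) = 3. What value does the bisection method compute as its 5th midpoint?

m = -2.5, g(m) = 1.5 (+); new bracket [-3, -2.5]
m = -2.75, g(m) = 0.375 (+); new bracket [-3, -2.75]
m = -2.875, g(m) = -0.28125 (−); new bracket [-2.875, -2.75]
m = -2.8125, g(m) = 0.0547 (+); new bracket [-2.875, -2.8125]
m = -2.84375, g(m) = -0.1113 (−); new bracket [-2.84375, -2.8125]

-2.84375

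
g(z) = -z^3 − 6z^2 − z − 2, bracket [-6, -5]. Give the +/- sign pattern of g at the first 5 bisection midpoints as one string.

midpoint -5.5: g = -11.625 < 0 → [-6, -5.5]
midpoint -5.75: g = -4.515625 < 0 → [-6, -5.75]
midpoint -5.875: g = -0.439453 < 0 → [-6, -5.875]
midpoint -5.9375: g = 1.7341 > 0 → [-5.9375, -5.875]
midpoint -5.90625: g = 0.6359 > 0 → [-5.90625, -5.875]

---++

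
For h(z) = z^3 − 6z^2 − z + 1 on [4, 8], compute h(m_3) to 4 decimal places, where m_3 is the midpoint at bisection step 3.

15.6250

m = 6, h(m) = -5 (−); new bracket [6, 8]
m = 7, h(m) = 43 (+); new bracket [6, 7]
m = 6.5, h(m) = 15.625 (+); new bracket [6, 6.5]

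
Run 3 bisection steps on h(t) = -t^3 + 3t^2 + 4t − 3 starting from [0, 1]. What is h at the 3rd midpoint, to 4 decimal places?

0.4277

midpoint 0.5: h = -0.375 < 0 → [0.5, 1]
midpoint 0.75: h = 1.265625 > 0 → [0.5, 0.75]
midpoint 0.625: h = 0.427734 > 0 → [0.5, 0.625]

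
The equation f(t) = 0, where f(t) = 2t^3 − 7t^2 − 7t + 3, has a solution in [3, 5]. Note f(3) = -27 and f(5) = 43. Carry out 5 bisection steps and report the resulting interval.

f(4) = -9 < 0, so the root lies in [4, 5]
f(4.5) = 12 > 0, so the root lies in [4, 4.5]
f(4.25) = 0.34375 > 0, so the root lies in [4, 4.25]
f(4.125) = -4.6055 < 0, so the root lies in [4.125, 4.25]
f(4.1875) = -2.2017 < 0, so the root lies in [4.1875, 4.25]

[4.1875, 4.25]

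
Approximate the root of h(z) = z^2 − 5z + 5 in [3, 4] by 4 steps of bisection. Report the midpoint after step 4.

z = 3.5 gives h = -0.25, negative; keep [3.5, 4]
z = 3.75 gives h = 0.3125, positive; keep [3.5, 3.75]
z = 3.625 gives h = 0.015625, positive; keep [3.5, 3.625]
z = 3.5625 gives h = -0.1211, negative; keep [3.5625, 3.625]

3.5625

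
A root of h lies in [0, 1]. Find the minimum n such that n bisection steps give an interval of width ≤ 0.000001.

Width after n steps is 1/2^n. Need 2^n ≥ 1/0.000001 = 1000000.
2^19 = 524288 < 1000000 ≤ 2^20 = 1048576, so n = 20.

20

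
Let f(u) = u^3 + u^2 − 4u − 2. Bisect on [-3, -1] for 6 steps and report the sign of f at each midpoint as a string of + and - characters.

f(-2) = 2 > 0, so the root lies in [-3, -2]
f(-2.5) = -1.375 < 0, so the root lies in [-2.5, -2]
f(-2.25) = 0.671875 > 0, so the root lies in [-2.5, -2.25]
f(-2.375) = -0.2559 < 0, so the root lies in [-2.375, -2.25]
f(-2.3125) = 0.2312 > 0, so the root lies in [-2.375, -2.3125]
f(-2.34375) = -0.0064 < 0, so the root lies in [-2.34375, -2.3125]

+-+-+-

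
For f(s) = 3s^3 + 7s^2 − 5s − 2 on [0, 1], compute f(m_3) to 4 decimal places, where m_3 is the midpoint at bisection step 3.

0.9941

midpoint 0.5: f = -2.375 < 0 → [0.5, 1]
midpoint 0.75: f = -0.546875 < 0 → [0.75, 1]
midpoint 0.875: f = 0.994141 > 0 → [0.75, 0.875]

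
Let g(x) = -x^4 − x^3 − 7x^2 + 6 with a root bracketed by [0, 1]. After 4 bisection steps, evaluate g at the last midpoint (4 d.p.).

0.4067

midpoint 0.5: g = 4.0625 > 0 → [0.5, 1]
midpoint 0.75: g = 1.324219 > 0 → [0.75, 1]
midpoint 0.875: g = -0.615479 < 0 → [0.75, 0.875]
midpoint 0.8125: g = 0.4067 > 0 → [0.8125, 0.875]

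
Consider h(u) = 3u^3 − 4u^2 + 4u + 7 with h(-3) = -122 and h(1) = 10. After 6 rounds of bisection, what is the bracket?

[-0.8125, -0.75]

h(-1) = -4 < 0, so the root lies in [-1, 1]
h(0) = 7 > 0, so the root lies in [-1, 0]
h(-0.5) = 3.625 > 0, so the root lies in [-1, -0.5]
h(-0.75) = 0.4844 > 0, so the root lies in [-1, -0.75]
h(-0.875) = -1.5723 < 0, so the root lies in [-0.875, -0.75]
h(-0.8125) = -0.4998 < 0, so the root lies in [-0.8125, -0.75]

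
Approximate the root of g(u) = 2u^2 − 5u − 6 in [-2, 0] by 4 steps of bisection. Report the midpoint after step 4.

m = -1, g(m) = 1 (+); new bracket [-1, 0]
m = -0.5, g(m) = -3 (−); new bracket [-1, -0.5]
m = -0.75, g(m) = -1.125 (−); new bracket [-1, -0.75]
m = -0.875, g(m) = -0.0938 (−); new bracket [-1, -0.875]

-0.875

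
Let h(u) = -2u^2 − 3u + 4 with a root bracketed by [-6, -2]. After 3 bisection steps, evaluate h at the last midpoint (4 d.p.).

m = -4, h(m) = -16 (−); new bracket [-4, -2]
m = -3, h(m) = -5 (−); new bracket [-3, -2]
m = -2.5, h(m) = -1 (−); new bracket [-2.5, -2]

-1.0000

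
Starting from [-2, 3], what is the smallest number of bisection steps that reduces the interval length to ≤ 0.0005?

14

Width after n steps is 5/2^n. Need 2^n ≥ 5/0.0005 = 10000.
2^13 = 8192 < 10000 ≤ 2^14 = 16384, so n = 14.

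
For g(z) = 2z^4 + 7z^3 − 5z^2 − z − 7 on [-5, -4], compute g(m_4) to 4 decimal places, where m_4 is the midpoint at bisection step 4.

g(-4.5) = 78.5 > 0, so the root lies in [-4.5, -4]
g(-4.25) = 22.085938 > 0, so the root lies in [-4.25, -4]
g(-4.125) = -0.216309 < 0, so the root lies in [-4.25, -4.125]
g(-4.1875) = 10.4759 > 0, so the root lies in [-4.1875, -4.125]

10.4759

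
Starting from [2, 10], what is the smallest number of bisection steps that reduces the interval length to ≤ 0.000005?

21

Width after n steps is 8/2^n. Need 2^n ≥ 8/0.000005 = 1600000.
2^20 = 1048576 < 1600000 ≤ 2^21 = 2097152, so n = 21.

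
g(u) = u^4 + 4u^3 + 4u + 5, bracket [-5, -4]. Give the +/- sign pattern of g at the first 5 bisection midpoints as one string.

m = -4.5, g(m) = 32.5625 (+); new bracket [-4.5, -4]
m = -4.25, g(m) = 7.191406 (+); new bracket [-4.25, -4]
m = -4.125, g(m) = -2.726318 (−); new bracket [-4.25, -4.125]
m = -4.1875, g(m) = 2.0178 (+); new bracket [-4.1875, -4.125]
m = -4.15625, g(m) = -0.4068 (−); new bracket [-4.1875, -4.15625]

++-+-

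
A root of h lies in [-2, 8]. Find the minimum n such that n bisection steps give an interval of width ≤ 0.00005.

18

Width after n steps is 10/2^n. Need 2^n ≥ 10/0.00005 = 200000.
2^17 = 131072 < 200000 ≤ 2^18 = 262144, so n = 18.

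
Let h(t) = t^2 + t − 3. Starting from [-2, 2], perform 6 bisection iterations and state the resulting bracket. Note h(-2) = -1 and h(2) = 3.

m = 0, h(m) = -3 (−); new bracket [0, 2]
m = 1, h(m) = -1 (−); new bracket [1, 2]
m = 1.5, h(m) = 0.75 (+); new bracket [1, 1.5]
m = 1.25, h(m) = -0.1875 (−); new bracket [1.25, 1.5]
m = 1.375, h(m) = 0.2656 (+); new bracket [1.25, 1.375]
m = 1.3125, h(m) = 0.0352 (+); new bracket [1.25, 1.3125]

[1.25, 1.3125]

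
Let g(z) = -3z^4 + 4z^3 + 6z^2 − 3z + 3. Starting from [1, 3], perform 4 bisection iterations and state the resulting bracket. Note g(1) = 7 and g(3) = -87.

[2.125, 2.25]

m = 2, g(m) = 5 (+); new bracket [2, 3]
m = 2.5, g(m) = -21.6875 (−); new bracket [2, 2.5]
m = 2.25, g(m) = -4.699219 (−); new bracket [2, 2.25]
m = 2.125, g(m) = 0.929 (+); new bracket [2.125, 2.25]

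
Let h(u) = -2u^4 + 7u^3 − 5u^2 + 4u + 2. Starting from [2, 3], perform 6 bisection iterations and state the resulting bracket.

h(2.5) = 12 > 0, so the root lies in [2.5, 3]
h(2.75) = 6.382812 > 0, so the root lies in [2.75, 3]
h(2.875) = 1.876465 > 0, so the root lies in [2.875, 3]
h(2.9375) = -0.8787 < 0, so the root lies in [2.875, 2.9375]
h(2.90625) = 0.5431 > 0, so the root lies in [2.90625, 2.9375]
h(2.921875) = -0.1565 < 0, so the root lies in [2.90625, 2.921875]

[2.90625, 2.921875]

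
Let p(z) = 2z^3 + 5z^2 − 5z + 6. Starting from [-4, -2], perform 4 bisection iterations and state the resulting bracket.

p(-3) = 12 > 0, so the root lies in [-4, -3]
p(-3.5) = -1 < 0, so the root lies in [-3.5, -3]
p(-3.25) = 6.40625 > 0, so the root lies in [-3.5, -3.25]
p(-3.375) = 2.9414 > 0, so the root lies in [-3.5, -3.375]

[-3.5, -3.375]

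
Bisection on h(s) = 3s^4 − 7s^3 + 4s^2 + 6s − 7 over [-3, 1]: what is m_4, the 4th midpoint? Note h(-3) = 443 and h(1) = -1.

-0.75

h(-1) = 1 > 0, so the root lies in [-1, 1]
h(0) = -7 < 0, so the root lies in [-1, 0]
h(-0.5) = -7.9375 < 0, so the root lies in [-1, -0.5]
h(-0.75) = -5.3477 < 0, so the root lies in [-1, -0.75]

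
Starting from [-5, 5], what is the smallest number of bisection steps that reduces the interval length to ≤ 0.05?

Width after n steps is 10/2^n. Need 2^n ≥ 10/0.05 = 200.
2^7 = 128 < 200 ≤ 2^8 = 256, so n = 8.

8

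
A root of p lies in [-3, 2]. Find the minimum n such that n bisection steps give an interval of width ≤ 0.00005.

17

Width after n steps is 5/2^n. Need 2^n ≥ 5/0.00005 = 100000.
2^16 = 65536 < 100000 ≤ 2^17 = 131072, so n = 17.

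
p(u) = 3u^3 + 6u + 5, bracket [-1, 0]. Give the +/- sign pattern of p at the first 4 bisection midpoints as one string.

+-+-

m = -0.5, p(m) = 1.625 (+); new bracket [-1, -0.5]
m = -0.75, p(m) = -0.765625 (−); new bracket [-0.75, -0.5]
m = -0.625, p(m) = 0.517578 (+); new bracket [-0.75, -0.625]
m = -0.6875, p(m) = -0.0999 (−); new bracket [-0.6875, -0.625]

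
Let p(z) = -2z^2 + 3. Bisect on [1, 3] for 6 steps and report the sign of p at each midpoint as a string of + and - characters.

p(2) = -5 < 0, so the root lies in [1, 2]
p(1.5) = -1.5 < 0, so the root lies in [1, 1.5]
p(1.25) = -0.125 < 0, so the root lies in [1, 1.25]
p(1.125) = 0.4688 > 0, so the root lies in [1.125, 1.25]
p(1.1875) = 0.1797 > 0, so the root lies in [1.1875, 1.25]
p(1.21875) = 0.0293 > 0, so the root lies in [1.21875, 1.25]

---+++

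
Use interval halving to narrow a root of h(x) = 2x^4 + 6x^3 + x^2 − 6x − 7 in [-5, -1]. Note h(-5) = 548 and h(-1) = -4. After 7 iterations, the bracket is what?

x = -3 gives h = 20, positive; keep [-3, -1]
x = -2 gives h = -7, negative; keep [-3, -2]
x = -2.5 gives h = -1.375, negative; keep [-3, -2.5]
x = -2.75 gives h = 6.6641, positive; keep [-2.75, -2.5]
x = -2.625 gives h = 2.0747, positive; keep [-2.625, -2.5]
x = -2.5625 gives h = 0.2183, positive; keep [-2.5625, -2.5]
x = -2.53125 gives h = -0.6099, negative; keep [-2.5625, -2.53125]

[-2.5625, -2.53125]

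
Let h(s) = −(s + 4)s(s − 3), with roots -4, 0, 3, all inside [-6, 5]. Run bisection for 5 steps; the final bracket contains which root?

-4

s = -0.5 gives h = -6.125, negative; keep [-6, -0.5]
s = -3.25 gives h = -15.234375, negative; keep [-6, -3.25]
s = -4.625 gives h = 22.041016, positive; keep [-4.625, -3.25]
s = -3.9375 gives h = -1.7073, negative; keep [-4.625, -3.9375]
s = -4.28125 gives h = 8.7674, positive; keep [-4.28125, -3.9375]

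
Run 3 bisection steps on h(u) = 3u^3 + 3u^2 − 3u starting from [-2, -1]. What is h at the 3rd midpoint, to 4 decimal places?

u = -1.5 gives h = 1.125, positive; keep [-2, -1.5]
u = -1.75 gives h = -1.640625, negative; keep [-1.75, -1.5]
u = -1.625 gives h = -0.076172, negative; keep [-1.625, -1.5]

-0.0762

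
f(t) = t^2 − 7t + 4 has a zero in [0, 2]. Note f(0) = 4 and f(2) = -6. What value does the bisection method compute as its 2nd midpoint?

m = 1, f(m) = -2 (−); new bracket [0, 1]
m = 0.5, f(m) = 0.75 (+); new bracket [0.5, 1]

0.5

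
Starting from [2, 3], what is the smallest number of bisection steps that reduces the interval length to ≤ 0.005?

8

Width after n steps is 1/2^n. Need 2^n ≥ 1/0.005 = 200.
2^7 = 128 < 200 ≤ 2^8 = 256, so n = 8.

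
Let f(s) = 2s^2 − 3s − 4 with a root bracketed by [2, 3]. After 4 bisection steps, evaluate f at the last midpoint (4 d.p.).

m = 2.5, f(m) = 1 (+); new bracket [2, 2.5]
m = 2.25, f(m) = -0.625 (−); new bracket [2.25, 2.5]
m = 2.375, f(m) = 0.15625 (+); new bracket [2.25, 2.375]
m = 2.3125, f(m) = -0.2422 (−); new bracket [2.3125, 2.375]

-0.2422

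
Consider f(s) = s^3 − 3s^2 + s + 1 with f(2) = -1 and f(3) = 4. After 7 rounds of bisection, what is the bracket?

m = 2.5, f(m) = 0.375 (+); new bracket [2, 2.5]
m = 2.25, f(m) = -0.546875 (−); new bracket [2.25, 2.5]
m = 2.375, f(m) = -0.150391 (−); new bracket [2.375, 2.5]
m = 2.4375, f(m) = 0.0955 (+); new bracket [2.375, 2.4375]
m = 2.40625, f(m) = -0.0316 (−); new bracket [2.40625, 2.4375]
m = 2.421875, f(m) = 0.0309 (+); new bracket [2.40625, 2.421875]
m = 2.4140625, f(m) = -0.0006 (−); new bracket [2.4140625, 2.421875]

[2.4140625, 2.421875]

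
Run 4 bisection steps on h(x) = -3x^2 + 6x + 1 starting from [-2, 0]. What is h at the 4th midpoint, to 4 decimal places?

midpoint -1: h = -8 < 0 → [-1, 0]
midpoint -0.5: h = -2.75 < 0 → [-0.5, 0]
midpoint -0.25: h = -0.6875 < 0 → [-0.25, 0]
midpoint -0.125: h = 0.2031 > 0 → [-0.25, -0.125]

0.2031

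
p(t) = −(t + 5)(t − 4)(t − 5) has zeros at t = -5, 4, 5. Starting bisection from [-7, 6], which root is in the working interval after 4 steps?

-5

t = -0.5 gives p = -111.375, negative; keep [-7, -0.5]
t = -3.75 gives p = -84.765625, negative; keep [-7, -3.75]
t = -5.375 gives p = 36.474609, positive; keep [-5.375, -3.75]
t = -4.5625 gives p = -35.822, negative; keep [-5.375, -4.5625]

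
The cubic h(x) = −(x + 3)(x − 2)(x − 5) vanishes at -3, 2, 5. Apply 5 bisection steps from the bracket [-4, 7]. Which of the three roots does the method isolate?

-3

h(1.5) = -7.875 < 0, so the root lies in [-4, 1.5]
h(-1.25) = -35.546875 < 0, so the root lies in [-4, -1.25]
h(-2.625) = -13.224609 < 0, so the root lies in [-4, -2.625]
h(-3.3125) = 13.8 > 0, so the root lies in [-3.3125, -2.625]
h(-2.96875) = -1.2373 < 0, so the root lies in [-3.3125, -2.96875]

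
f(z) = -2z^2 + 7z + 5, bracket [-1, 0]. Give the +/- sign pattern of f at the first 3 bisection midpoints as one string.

+--

m = -0.5, f(m) = 1 (+); new bracket [-1, -0.5]
m = -0.75, f(m) = -1.375 (−); new bracket [-0.75, -0.5]
m = -0.625, f(m) = -0.15625 (−); new bracket [-0.625, -0.5]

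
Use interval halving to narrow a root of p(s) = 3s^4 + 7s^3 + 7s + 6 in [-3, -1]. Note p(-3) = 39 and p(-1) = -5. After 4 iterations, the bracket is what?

midpoint -2: p = -16 < 0 → [-3, -2]
midpoint -2.5: p = -3.6875 < 0 → [-3, -2.5]
midpoint -2.75: p = 12.746094 > 0 → [-2.75, -2.5]
midpoint -2.625: p = 3.4519 > 0 → [-2.625, -2.5]

[-2.625, -2.5]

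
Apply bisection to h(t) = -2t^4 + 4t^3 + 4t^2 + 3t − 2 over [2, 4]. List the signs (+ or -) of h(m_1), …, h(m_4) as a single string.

-++-

t = 3 gives h = -11, negative; keep [2, 3]
t = 2.5 gives h = 14.875, positive; keep [2.5, 3]
t = 2.75 gives h = 5.304688, positive; keep [2.75, 3]
t = 2.875 gives h = -1.8989, negative; keep [2.75, 2.875]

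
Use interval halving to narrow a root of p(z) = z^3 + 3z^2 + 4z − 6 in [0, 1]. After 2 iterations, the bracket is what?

[0.75, 1]

m = 0.5, p(m) = -3.125 (−); new bracket [0.5, 1]
m = 0.75, p(m) = -0.890625 (−); new bracket [0.75, 1]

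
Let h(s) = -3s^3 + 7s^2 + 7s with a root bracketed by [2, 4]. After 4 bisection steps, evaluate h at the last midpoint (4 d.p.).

-1.3184

midpoint 3: h = 3 > 0 → [3, 4]
midpoint 3.5: h = -18.375 < 0 → [3, 3.5]
midpoint 3.25: h = -6.296875 < 0 → [3, 3.25]
midpoint 3.125: h = -1.3184 < 0 → [3, 3.125]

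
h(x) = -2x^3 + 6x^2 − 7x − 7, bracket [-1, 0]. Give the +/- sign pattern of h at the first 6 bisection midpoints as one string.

-++---

h(-0.5) = -1.75 < 0, so the root lies in [-1, -0.5]
h(-0.75) = 2.46875 > 0, so the root lies in [-0.75, -0.5]
h(-0.625) = 0.207031 > 0, so the root lies in [-0.625, -0.5]
h(-0.5625) = -0.8081 < 0, so the root lies in [-0.625, -0.5625]
h(-0.59375) = -0.3099 < 0, so the root lies in [-0.625, -0.59375]
h(-0.609375) = -0.0538 < 0, so the root lies in [-0.625, -0.609375]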